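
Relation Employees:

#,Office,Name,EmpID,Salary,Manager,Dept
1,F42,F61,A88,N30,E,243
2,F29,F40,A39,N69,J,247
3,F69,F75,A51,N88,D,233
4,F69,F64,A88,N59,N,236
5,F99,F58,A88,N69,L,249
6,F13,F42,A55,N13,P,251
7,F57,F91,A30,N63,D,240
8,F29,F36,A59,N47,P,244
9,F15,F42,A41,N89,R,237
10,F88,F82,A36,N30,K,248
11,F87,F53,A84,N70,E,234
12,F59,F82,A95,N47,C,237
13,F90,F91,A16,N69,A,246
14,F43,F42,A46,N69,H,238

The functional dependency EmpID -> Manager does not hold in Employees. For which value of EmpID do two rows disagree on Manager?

EmpID=A88: rows 1, 4, 5 → Manager takes values {E, N, L} — violation
EmpID=A39: row 2 → Manager = J ✓
EmpID=A51: row 3 → Manager = D ✓
EmpID=A55: row 6 → Manager = P ✓
EmpID=A30: row 7 → Manager = D ✓
EmpID=A59: row 8 → Manager = P ✓
EmpID=A41: row 9 → Manager = R ✓
EmpID=A36: row 10 → Manager = K ✓
EmpID=A84: row 11 → Manager = E ✓
EmpID=A95: row 12 → Manager = C ✓
EmpID=A16: row 13 → Manager = A ✓
EmpID=A46: row 14 → Manager = H ✓
The only EmpID value with inconsistent Manager is EmpID=A88.

A88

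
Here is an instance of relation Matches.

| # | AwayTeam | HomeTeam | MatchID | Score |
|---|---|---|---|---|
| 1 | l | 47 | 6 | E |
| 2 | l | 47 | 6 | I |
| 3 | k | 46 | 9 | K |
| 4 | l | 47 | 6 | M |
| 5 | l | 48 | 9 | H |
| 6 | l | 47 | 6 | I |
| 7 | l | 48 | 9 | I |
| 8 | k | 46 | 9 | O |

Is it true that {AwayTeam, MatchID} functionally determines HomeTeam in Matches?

Yes

(AwayTeam=l, MatchID=6): rows 1, 2, 4, 6 → HomeTeam = 47, 47, 47, 47 ✓
(AwayTeam=k, MatchID=9): rows 3, 8 → HomeTeam = 46, 46 ✓
(AwayTeam=l, MatchID=9): rows 5, 7 → HomeTeam = 48, 48 ✓
Every {AwayTeam, MatchID} value is associated with a single HomeTeam value, so {AwayTeam, MatchID} -> HomeTeam holds.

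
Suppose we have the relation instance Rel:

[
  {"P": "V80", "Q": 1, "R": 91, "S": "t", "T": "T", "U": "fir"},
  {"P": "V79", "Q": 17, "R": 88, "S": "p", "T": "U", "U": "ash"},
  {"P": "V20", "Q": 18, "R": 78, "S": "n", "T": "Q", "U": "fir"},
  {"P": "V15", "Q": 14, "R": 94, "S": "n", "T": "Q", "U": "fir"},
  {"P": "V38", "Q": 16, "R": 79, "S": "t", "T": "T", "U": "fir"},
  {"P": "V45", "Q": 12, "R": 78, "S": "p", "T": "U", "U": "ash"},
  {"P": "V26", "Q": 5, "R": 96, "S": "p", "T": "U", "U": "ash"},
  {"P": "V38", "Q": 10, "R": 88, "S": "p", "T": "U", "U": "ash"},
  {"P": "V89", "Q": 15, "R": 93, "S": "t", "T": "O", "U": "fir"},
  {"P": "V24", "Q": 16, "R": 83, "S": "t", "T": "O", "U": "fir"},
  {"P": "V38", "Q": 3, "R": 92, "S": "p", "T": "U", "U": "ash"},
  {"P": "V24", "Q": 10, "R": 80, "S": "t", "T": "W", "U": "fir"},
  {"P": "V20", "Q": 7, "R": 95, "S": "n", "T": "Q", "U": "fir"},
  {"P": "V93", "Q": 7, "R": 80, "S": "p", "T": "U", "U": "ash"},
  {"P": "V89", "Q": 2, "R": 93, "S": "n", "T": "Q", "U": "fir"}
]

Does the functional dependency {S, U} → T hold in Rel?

(S=t, U=fir): 5 rows → T takes values {T, O, W} — violation
(S=p, U=ash): 6 rows → T = U, U, U, U, U, U ✓
(S=n, U=fir): 4 rows → T = Q, Q, Q, Q ✓
Two rows agree on {S, U} but differ on T, so {S, U} → T does not hold.

No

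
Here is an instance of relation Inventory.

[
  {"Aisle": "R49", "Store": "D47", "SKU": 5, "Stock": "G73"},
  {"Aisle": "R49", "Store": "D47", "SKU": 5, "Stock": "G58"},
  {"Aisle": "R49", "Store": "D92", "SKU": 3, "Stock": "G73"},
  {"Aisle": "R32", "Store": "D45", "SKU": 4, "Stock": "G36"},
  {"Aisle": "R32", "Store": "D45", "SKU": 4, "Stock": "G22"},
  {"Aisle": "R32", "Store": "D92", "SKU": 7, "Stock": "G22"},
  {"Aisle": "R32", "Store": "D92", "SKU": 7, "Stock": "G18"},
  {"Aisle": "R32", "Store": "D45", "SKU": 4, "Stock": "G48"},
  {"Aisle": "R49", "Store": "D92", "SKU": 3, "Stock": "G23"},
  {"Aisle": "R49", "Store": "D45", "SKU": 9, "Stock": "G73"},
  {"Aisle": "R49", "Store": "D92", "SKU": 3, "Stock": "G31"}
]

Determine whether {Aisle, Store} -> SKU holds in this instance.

Yes

(Aisle=R49, Store=D47): 2 rows → SKU = 5, 5 ✓
(Aisle=R49, Store=D92): 3 rows → SKU = 3, 3, 3 ✓
(Aisle=R32, Store=D45): 3 rows → SKU = 4, 4, 4 ✓
(Aisle=R32, Store=D92): 2 rows → SKU = 7, 7 ✓
(Aisle=R49, Store=D45): 1 row → SKU = 9 ✓
Every {Aisle, Store} value is associated with a single SKU value, so {Aisle, Store} -> SKU holds.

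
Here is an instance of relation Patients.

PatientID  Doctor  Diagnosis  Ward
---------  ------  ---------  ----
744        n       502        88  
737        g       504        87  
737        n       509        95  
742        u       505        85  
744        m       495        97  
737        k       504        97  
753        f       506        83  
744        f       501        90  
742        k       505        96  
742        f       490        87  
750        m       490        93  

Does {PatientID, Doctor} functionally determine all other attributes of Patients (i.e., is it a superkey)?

Yes

All 11 rows have distinct {PatientID, Doctor} values, so {PatientID, Doctor} → (all attributes) holds and {PatientID, Doctor} is a superkey.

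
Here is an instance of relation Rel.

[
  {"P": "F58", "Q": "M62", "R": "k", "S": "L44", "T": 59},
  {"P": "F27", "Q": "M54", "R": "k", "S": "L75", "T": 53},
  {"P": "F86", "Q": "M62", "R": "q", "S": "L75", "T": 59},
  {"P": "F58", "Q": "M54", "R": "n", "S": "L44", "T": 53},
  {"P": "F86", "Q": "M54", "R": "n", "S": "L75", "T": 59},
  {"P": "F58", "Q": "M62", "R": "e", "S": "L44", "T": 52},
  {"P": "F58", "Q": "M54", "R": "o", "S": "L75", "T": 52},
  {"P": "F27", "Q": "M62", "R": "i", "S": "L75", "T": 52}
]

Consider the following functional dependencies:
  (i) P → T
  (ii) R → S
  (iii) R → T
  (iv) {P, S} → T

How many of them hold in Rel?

(i) P → T: P=F58: 4 rows → T takes values {59, 53, 52} — violation; P=F27: 2 rows → T takes values {53, 52} — violation — fails.
(ii) R → S: R=k: 2 rows → S takes values {L44, L75} — violation; R=n: 2 rows → S takes values {L44, L75} — violation — fails.
(iii) R → T: R=k: 2 rows → T takes values {59, 53} — violation; R=n: 2 rows → T takes values {53, 59} — violation — fails.
(iv) {P, S} → T: (P=F58, S=L44): 3 rows → T takes values {59, 53, 52} — violation; (P=F27, S=L75): 2 rows → T takes values {53, 52} — violation — fails.
None of the 4 dependencies hold.

0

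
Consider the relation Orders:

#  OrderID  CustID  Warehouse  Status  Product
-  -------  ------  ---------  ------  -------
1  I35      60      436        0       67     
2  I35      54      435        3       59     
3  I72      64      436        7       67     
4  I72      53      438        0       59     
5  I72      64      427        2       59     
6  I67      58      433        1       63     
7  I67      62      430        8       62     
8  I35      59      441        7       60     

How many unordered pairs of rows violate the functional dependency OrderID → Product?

6

OrderID=I35: violating pairs (1,2), (1,8), (2,8) — 3 pairs.
OrderID=I72: violating pairs (3,4), (3,5) — 2 pairs.
OrderID=I67: violating pairs (6,7) — 1 pair.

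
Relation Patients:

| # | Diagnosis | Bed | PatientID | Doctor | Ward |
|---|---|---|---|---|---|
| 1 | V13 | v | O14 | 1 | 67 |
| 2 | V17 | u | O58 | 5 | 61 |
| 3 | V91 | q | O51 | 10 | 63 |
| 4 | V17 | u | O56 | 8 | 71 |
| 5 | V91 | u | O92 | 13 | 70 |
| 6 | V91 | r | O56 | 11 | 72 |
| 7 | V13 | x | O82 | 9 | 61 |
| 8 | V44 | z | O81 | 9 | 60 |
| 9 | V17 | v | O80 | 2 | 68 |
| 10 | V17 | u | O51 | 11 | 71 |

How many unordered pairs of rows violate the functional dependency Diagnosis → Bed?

Diagnosis=V13: violating pairs (1,7) — 1 pair.
Diagnosis=V17: violating pairs (2,9), (4,9), (9,10) — 3 pairs.
Diagnosis=V91: violating pairs (3,5), (3,6), (5,6) — 3 pairs.

7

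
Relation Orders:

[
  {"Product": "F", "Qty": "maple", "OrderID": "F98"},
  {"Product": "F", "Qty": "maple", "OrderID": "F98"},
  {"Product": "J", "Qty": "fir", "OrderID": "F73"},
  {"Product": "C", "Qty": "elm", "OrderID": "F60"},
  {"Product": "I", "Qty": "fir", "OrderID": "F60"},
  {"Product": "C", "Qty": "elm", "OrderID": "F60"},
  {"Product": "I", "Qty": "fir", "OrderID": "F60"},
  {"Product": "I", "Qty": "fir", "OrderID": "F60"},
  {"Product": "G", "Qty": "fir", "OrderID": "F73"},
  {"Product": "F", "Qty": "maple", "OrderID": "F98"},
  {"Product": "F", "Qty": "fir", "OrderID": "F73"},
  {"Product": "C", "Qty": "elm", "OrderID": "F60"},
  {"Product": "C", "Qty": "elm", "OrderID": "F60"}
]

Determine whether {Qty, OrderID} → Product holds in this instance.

No

(Qty=maple, OrderID=F98): 3 rows → Product = F, F, F ✓
(Qty=fir, OrderID=F73): 3 rows → Product takes values {J, G, F} — violation
(Qty=elm, OrderID=F60): 4 rows → Product = C, C, C, C ✓
(Qty=fir, OrderID=F60): 3 rows → Product = I, I, I ✓
Two rows agree on {Qty, OrderID} but differ on Product, so {Qty, OrderID} → Product does not hold.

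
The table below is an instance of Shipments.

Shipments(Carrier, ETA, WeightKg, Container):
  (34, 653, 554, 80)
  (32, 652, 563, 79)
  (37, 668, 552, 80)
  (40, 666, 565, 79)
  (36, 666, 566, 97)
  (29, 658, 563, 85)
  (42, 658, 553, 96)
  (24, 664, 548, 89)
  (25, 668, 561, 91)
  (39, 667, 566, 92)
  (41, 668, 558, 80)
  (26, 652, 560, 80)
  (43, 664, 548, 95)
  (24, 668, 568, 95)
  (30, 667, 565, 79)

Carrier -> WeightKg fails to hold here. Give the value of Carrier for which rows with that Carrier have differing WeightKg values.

24

Carrier=34: 1 row → WeightKg = 554 ✓
Carrier=32: 1 row → WeightKg = 563 ✓
Carrier=37: 1 row → WeightKg = 552 ✓
Carrier=40: 1 row → WeightKg = 565 ✓
Carrier=36: 1 row → WeightKg = 566 ✓
Carrier=29: 1 row → WeightKg = 563 ✓
Carrier=42: 1 row → WeightKg = 553 ✓
Carrier=24: 2 rows → WeightKg takes values {548, 568} — violation
Carrier=25: 1 row → WeightKg = 561 ✓
Carrier=39: 1 row → WeightKg = 566 ✓
Carrier=41: 1 row → WeightKg = 558 ✓
Carrier=26: 1 row → WeightKg = 560 ✓
Carrier=43: 1 row → WeightKg = 548 ✓
Carrier=30: 1 row → WeightKg = 565 ✓
The only Carrier value with inconsistent WeightKg is Carrier=24.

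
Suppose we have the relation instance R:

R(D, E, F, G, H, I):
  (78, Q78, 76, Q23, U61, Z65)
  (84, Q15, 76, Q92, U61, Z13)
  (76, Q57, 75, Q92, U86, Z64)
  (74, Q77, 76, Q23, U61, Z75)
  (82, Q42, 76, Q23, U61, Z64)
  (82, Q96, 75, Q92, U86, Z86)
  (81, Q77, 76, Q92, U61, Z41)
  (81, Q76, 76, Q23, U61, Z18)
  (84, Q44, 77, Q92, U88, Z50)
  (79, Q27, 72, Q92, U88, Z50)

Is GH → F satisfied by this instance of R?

No

(G=Q23, H=U61): 4 rows → F = 76, 76, 76, 76 ✓
(G=Q92, H=U61): 2 rows → F = 76, 76 ✓
(G=Q92, H=U86): 2 rows → F = 75, 75 ✓
(G=Q92, H=U88): 2 rows → F takes values {77, 72} — violation
Two rows agree on GH but differ on F, so GH → F does not hold.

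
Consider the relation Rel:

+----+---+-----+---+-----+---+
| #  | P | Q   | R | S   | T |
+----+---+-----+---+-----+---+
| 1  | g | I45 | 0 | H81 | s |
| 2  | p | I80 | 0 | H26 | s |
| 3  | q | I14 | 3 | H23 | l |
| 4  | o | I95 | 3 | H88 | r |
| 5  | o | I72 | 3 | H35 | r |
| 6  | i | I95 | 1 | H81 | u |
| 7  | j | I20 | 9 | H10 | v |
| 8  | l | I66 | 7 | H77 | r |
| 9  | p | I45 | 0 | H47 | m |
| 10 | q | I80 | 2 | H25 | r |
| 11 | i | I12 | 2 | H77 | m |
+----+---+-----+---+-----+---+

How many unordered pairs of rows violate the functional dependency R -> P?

5

R=0: violating pairs (1,2), (1,9) — 2 pairs.
R=3: violating pairs (3,4), (3,5) — 2 pairs.
R=2: violating pairs (10,11) — 1 pair.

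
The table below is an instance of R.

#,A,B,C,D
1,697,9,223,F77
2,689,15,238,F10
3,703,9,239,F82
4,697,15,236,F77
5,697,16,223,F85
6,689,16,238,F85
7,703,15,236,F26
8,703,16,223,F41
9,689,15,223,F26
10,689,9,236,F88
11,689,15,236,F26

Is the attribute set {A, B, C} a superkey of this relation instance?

All 11 rows have distinct {A, B, C} values, so {A, B, C} → (all attributes) holds and {A, B, C} is a superkey.

Yes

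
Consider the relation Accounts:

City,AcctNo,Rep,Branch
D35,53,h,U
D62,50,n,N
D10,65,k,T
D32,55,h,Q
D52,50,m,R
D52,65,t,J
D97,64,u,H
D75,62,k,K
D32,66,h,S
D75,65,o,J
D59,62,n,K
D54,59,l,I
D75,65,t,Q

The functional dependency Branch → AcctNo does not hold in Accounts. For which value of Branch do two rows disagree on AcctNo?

Branch=U: 1 row → AcctNo = 53 ✓
Branch=N: 1 row → AcctNo = 50 ✓
Branch=T: 1 row → AcctNo = 65 ✓
Branch=Q: 2 rows → AcctNo takes values {55, 65} — violation
Branch=R: 1 row → AcctNo = 50 ✓
Branch=J: 2 rows → AcctNo = 65, 65 ✓
Branch=H: 1 row → AcctNo = 64 ✓
Branch=K: 2 rows → AcctNo = 62, 62 ✓
Branch=S: 1 row → AcctNo = 66 ✓
Branch=I: 1 row → AcctNo = 59 ✓
The only Branch value with inconsistent AcctNo is Branch=Q.

Q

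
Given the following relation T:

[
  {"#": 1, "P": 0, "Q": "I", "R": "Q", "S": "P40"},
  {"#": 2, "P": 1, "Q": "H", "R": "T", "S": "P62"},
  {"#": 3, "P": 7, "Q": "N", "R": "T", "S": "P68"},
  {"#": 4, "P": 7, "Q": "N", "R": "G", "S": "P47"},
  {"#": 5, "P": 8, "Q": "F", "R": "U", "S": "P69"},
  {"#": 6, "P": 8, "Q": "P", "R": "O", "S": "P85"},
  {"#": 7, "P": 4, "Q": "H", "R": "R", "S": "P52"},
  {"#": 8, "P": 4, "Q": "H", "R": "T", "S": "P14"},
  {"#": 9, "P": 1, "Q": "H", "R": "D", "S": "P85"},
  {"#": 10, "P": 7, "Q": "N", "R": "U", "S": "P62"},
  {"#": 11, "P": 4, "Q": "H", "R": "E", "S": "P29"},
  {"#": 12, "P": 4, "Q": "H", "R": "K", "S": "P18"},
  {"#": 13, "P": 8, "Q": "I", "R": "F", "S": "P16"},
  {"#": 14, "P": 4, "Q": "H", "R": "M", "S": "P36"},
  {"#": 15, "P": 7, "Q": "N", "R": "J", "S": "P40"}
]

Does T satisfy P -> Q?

No

P=0: row 1 → Q = I ✓
P=1: rows 2, 9 → Q = H, H ✓
P=7: rows 3, 4, 10, 15 → Q = N, N, N, N ✓
P=8: rows 5, 6, 13 → Q takes values {F, P, I} — violation
P=4: rows 7, 8, 11, 12, 14 → Q = H, H, H, H, H ✓
Two rows agree on P but differ on Q, so P -> Q does not hold.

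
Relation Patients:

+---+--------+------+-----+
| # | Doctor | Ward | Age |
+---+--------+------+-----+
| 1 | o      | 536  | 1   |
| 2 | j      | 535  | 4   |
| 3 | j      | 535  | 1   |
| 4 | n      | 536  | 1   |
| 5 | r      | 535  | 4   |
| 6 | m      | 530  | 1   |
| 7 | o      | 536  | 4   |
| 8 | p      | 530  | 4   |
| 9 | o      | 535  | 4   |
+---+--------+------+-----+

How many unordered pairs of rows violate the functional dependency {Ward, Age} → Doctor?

4

(Ward=536, Age=1): violating pairs (1,4) — 1 pair.
(Ward=535, Age=4): violating pairs (2,5), (2,9), (5,9) — 3 pairs.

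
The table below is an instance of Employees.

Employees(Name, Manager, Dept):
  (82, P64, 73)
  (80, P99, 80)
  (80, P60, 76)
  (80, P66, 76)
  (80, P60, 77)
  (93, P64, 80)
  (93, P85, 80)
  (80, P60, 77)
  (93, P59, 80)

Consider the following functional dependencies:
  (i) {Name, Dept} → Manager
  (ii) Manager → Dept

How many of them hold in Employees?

0

(i) {Name, Dept} → Manager: (Name=80, Dept=76): 2 rows → Manager takes values {P60, P66} — violation; (Name=93, Dept=80): 3 rows → Manager takes values {P64, P85, P59} — violation — fails.
(ii) Manager → Dept: Manager=P64: 2 rows → Dept takes values {73, 80} — violation; Manager=P60: 3 rows → Dept takes values {76, 77} — violation — fails.
None of the 2 dependencies hold.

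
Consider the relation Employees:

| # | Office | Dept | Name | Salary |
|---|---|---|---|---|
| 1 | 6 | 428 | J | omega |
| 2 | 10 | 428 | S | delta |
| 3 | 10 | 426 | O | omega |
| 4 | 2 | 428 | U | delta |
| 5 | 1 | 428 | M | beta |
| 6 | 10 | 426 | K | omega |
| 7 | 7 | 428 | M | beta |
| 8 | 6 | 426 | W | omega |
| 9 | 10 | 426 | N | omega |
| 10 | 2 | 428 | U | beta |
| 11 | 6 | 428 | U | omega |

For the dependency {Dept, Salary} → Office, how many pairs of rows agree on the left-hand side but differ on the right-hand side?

(Dept=428, Salary=omega): all 2 rows agree on Office — 0 pairs.
(Dept=428, Salary=delta): violating pairs (2,4) — 1 pair.
(Dept=426, Salary=omega): violating pairs (3,8), (6,8), (8,9) — 3 pairs.
(Dept=428, Salary=beta): violating pairs (5,7), (5,10), (7,10) — 3 pairs.

7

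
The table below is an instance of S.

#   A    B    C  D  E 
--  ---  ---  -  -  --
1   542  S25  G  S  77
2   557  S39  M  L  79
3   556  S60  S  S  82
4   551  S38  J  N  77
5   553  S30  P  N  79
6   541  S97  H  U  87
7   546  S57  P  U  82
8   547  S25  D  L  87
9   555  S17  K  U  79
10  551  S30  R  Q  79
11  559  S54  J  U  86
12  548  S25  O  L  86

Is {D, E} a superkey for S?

Yes

All 12 rows have distinct {D, E} values, so {D, E} → (all attributes) holds and {D, E} is a superkey.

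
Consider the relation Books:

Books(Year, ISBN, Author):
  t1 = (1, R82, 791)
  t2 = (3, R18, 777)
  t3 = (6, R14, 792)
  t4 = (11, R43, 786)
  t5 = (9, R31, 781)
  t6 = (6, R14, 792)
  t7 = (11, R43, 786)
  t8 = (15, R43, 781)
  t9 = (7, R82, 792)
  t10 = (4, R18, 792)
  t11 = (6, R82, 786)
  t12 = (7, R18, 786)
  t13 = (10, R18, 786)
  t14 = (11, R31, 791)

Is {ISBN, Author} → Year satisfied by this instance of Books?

(ISBN=R82, Author=791): row 1 → Year = 1 ✓
(ISBN=R18, Author=777): row 2 → Year = 3 ✓
(ISBN=R14, Author=792): rows 3, 6 → Year = 6, 6 ✓
(ISBN=R43, Author=786): rows 4, 7 → Year = 11, 11 ✓
(ISBN=R31, Author=781): row 5 → Year = 9 ✓
(ISBN=R43, Author=781): row 8 → Year = 15 ✓
(ISBN=R82, Author=792): row 9 → Year = 7 ✓
(ISBN=R18, Author=792): row 10 → Year = 4 ✓
(ISBN=R82, Author=786): row 11 → Year = 6 ✓
(ISBN=R18, Author=786): rows 12, 13 → Year takes values {7, 10} — violation
(ISBN=R31, Author=791): row 14 → Year = 11 ✓
Two rows agree on {ISBN, Author} but differ on Year, so {ISBN, Author} → Year does not hold.

No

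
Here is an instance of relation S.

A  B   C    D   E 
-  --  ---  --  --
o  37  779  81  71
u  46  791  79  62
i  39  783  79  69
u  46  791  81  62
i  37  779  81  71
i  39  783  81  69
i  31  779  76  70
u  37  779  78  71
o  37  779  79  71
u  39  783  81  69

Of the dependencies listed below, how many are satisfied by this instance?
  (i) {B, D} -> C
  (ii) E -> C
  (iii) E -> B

(i) {B, D} -> C: every LHS value maps to a single RHS value — holds.
(ii) E -> C: every LHS value maps to a single RHS value — holds.
(iii) E -> B: every LHS value maps to a single RHS value — holds.
3 of the 3 dependencies hold.

3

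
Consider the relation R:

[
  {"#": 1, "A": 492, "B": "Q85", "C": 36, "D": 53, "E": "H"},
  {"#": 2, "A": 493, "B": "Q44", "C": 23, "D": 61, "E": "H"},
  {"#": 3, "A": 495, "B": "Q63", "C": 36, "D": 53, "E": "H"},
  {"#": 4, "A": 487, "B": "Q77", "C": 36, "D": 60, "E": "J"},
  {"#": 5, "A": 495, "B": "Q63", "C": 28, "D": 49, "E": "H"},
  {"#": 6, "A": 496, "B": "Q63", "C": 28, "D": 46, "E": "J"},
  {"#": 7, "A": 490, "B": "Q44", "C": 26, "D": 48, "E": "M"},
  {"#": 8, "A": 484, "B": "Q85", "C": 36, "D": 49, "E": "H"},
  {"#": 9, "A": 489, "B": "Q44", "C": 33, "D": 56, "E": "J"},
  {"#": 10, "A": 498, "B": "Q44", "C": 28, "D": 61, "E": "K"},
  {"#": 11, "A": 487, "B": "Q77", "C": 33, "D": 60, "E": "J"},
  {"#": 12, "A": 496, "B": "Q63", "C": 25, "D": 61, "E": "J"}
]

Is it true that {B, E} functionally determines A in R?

(B=Q85, E=H): rows 1, 8 → A takes values {492, 484} — violation
(B=Q44, E=H): row 2 → A = 493 ✓
(B=Q63, E=H): rows 3, 5 → A = 495, 495 ✓
(B=Q77, E=J): rows 4, 11 → A = 487, 487 ✓
(B=Q63, E=J): rows 6, 12 → A = 496, 496 ✓
(B=Q44, E=M): row 7 → A = 490 ✓
(B=Q44, E=J): row 9 → A = 489 ✓
(B=Q44, E=K): row 10 → A = 498 ✓
Two rows agree on {B, E} but differ on A, so {B, E} -> A does not hold.

No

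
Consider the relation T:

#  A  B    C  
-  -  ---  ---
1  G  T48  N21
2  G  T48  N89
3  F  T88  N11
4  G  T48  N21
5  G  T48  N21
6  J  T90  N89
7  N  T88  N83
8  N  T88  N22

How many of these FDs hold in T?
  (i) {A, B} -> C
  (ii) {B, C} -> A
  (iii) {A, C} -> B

2

(i) {A, B} -> C: (A=G, B=T48): rows 1, 2, 4, 5 → C takes values {N21, N89} — violation; (A=N, B=T88): rows 7, 8 → C takes values {N83, N22} — violation — fails.
(ii) {B, C} -> A: every LHS value maps to a single RHS value — holds.
(iii) {A, C} -> B: every LHS value maps to a single RHS value — holds.
2 of the 3 dependencies hold.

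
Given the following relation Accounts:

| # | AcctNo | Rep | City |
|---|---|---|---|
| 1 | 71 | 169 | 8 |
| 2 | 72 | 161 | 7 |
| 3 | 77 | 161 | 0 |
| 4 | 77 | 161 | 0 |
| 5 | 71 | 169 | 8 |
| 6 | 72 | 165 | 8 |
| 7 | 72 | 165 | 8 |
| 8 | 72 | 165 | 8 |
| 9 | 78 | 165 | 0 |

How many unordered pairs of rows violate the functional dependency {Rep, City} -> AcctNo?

0

(Rep=169, City=8): all 2 rows agree on AcctNo — 0 pairs.
(Rep=161, City=0): all 2 rows agree on AcctNo — 0 pairs.
(Rep=165, City=8): all 3 rows agree on AcctNo — 0 pairs.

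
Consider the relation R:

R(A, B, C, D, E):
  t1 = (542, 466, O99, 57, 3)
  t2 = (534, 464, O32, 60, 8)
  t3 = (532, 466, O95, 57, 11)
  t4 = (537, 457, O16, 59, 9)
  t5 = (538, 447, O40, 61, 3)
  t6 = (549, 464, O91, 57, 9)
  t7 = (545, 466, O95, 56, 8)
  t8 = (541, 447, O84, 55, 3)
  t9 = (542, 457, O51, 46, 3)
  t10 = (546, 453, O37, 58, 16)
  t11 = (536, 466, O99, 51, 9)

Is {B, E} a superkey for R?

Rows 5 and 8 have the same {B, E} value (B=447, E=3) but are distinct tuples, so {B, E} does not determine every attribute — not a superkey.

No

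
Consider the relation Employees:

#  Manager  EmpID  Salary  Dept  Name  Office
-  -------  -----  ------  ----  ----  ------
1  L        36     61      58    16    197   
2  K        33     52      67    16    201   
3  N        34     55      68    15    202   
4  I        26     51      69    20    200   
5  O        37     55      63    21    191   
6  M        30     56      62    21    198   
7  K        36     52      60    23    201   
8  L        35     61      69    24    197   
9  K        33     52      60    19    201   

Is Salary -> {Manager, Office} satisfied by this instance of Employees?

No

Salary=61: rows 1, 8 → {Manager,Office} = (L, 197), (L, 197) ✓
Salary=52: rows 2, 7, 9 → {Manager,Office} = (K, 201), (K, 201), (K, 201) ✓
Salary=55: rows 3, 5 → {Manager,Office} takes values {(N, 202), (O, 191)} — violation
Salary=51: row 4 → {Manager,Office} = (I, 200) ✓
Salary=56: row 6 → {Manager,Office} = (M, 198) ✓
Two rows agree on Salary but differ on {Manager, Office}, so Salary -> {Manager, Office} does not hold.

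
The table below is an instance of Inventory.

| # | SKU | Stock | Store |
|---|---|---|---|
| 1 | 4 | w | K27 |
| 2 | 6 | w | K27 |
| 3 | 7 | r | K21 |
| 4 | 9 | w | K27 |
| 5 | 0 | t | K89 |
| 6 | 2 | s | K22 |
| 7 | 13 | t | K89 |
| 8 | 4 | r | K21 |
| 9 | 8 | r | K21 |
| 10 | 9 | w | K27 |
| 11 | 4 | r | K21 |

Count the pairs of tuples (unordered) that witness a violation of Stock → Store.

0

Stock=w: all 4 rows agree on Store — 0 pairs.
Stock=r: all 4 rows agree on Store — 0 pairs.
Stock=t: all 2 rows agree on Store — 0 pairs.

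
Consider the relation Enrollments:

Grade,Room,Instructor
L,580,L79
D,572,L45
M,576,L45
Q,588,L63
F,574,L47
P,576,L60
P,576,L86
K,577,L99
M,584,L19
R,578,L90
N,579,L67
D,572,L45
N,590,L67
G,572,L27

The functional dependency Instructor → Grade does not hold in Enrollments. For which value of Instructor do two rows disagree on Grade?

Instructor=L79: 1 row → Grade = L ✓
Instructor=L45: 3 rows → Grade takes values {D, M} — violation
Instructor=L63: 1 row → Grade = Q ✓
Instructor=L47: 1 row → Grade = F ✓
Instructor=L60: 1 row → Grade = P ✓
Instructor=L86: 1 row → Grade = P ✓
Instructor=L99: 1 row → Grade = K ✓
Instructor=L19: 1 row → Grade = M ✓
Instructor=L90: 1 row → Grade = R ✓
Instructor=L67: 2 rows → Grade = N, N ✓
Instructor=L27: 1 row → Grade = G ✓
The only Instructor value with inconsistent Grade is Instructor=L45.

L45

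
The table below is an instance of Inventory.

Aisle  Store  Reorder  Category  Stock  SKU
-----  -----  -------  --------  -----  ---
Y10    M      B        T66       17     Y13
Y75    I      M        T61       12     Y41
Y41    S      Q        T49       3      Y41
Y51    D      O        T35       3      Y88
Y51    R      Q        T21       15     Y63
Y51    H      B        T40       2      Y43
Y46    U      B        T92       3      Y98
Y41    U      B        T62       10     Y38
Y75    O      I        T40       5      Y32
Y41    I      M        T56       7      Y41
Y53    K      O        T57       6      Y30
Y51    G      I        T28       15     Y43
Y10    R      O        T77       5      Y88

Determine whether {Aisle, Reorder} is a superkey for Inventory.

All 13 rows have distinct {Aisle, Reorder} values, so {Aisle, Reorder} → (all attributes) holds and {Aisle, Reorder} is a superkey.

Yes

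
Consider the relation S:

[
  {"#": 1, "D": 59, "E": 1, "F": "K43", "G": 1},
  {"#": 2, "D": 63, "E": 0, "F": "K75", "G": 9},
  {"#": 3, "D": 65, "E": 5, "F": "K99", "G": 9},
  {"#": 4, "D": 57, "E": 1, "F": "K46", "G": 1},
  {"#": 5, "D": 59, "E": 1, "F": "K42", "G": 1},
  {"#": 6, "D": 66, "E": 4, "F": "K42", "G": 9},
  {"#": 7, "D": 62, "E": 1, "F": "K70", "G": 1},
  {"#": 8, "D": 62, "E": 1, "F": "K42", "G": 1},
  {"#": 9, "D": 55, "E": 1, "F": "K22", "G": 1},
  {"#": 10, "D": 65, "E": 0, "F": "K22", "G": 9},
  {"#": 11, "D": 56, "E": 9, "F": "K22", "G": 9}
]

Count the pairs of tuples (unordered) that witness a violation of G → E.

G=1: all 6 rows agree on E — 0 pairs.
G=9: violating pairs (2,3), (2,6), (2,11), (3,6), (3,10), (3,11), (6,10), (6,11), (10,11) — 9 pairs.

9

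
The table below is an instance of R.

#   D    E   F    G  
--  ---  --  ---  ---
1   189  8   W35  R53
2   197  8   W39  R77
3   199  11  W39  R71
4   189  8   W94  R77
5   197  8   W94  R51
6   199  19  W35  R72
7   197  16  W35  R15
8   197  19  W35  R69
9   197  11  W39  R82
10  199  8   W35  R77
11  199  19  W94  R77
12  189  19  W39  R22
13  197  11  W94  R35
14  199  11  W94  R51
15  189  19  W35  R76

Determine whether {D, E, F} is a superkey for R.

Yes

All 15 rows have distinct {D, E, F} values, so {D, E, F} → (all attributes) holds and {D, E, F} is a superkey.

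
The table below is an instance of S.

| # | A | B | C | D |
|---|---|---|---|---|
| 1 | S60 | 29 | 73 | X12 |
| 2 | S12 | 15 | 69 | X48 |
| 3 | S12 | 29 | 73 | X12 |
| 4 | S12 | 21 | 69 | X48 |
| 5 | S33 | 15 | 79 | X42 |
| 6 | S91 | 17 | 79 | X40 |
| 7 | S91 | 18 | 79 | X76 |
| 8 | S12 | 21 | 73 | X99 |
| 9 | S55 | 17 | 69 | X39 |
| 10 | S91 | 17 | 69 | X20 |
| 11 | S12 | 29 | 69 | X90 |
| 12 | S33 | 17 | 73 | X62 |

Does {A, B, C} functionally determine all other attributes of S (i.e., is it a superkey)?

Yes

All 12 rows have distinct {A, B, C} values, so {A, B, C} → (all attributes) holds and {A, B, C} is a superkey.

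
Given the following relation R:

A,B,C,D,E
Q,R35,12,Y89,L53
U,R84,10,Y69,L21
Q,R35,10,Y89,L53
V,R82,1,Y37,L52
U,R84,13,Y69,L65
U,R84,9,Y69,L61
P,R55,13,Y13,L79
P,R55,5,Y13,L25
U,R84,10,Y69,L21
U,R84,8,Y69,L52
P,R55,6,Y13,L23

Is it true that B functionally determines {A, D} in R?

Yes

B=R35: 2 rows → {A,D} = (Q, Y89), (Q, Y89) ✓
B=R84: 5 rows → {A,D} = (U, Y69), (U, Y69), (U, Y69), (U, Y69), (U, Y69) ✓
B=R82: 1 row → {A,D} = (V, Y37) ✓
B=R55: 3 rows → {A,D} = (P, Y13), (P, Y13), (P, Y13) ✓
Every B value is associated with a single {A, D} value, so B -> {A, D} holds.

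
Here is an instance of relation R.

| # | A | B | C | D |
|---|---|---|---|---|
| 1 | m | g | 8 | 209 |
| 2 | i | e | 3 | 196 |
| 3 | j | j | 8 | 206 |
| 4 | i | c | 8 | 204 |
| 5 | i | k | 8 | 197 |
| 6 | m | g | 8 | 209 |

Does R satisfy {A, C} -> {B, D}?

No

(A=m, C=8): rows 1, 6 → {B,D} = (g, 209), (g, 209) ✓
(A=i, C=3): row 2 → {B,D} = (e, 196) ✓
(A=j, C=8): row 3 → {B,D} = (j, 206) ✓
(A=i, C=8): rows 4, 5 → {B,D} takes values {(c, 204), (k, 197)} — violation
Two rows agree on {A, C} but differ on {B, D}, so {A, C} -> {B, D} does not hold.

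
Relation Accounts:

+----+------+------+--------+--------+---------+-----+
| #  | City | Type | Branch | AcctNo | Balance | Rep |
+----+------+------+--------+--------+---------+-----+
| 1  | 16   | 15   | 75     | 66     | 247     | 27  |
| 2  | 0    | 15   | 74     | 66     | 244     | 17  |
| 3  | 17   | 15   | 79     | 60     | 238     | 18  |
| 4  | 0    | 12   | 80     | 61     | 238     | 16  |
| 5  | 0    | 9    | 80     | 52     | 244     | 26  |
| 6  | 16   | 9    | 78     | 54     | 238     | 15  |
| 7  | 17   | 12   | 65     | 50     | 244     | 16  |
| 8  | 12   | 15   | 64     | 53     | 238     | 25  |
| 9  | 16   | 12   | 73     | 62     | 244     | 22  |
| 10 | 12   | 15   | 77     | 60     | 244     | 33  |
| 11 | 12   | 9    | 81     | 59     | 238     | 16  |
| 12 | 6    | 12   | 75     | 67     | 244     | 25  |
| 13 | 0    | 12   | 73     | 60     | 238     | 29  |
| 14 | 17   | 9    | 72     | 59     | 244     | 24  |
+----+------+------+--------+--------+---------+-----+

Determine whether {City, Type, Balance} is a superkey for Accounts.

No

Rows 4 and 13 have the same {City, Type, Balance} value (City=0, Type=12, Balance=238) but are distinct tuples, so {City, Type, Balance} does not determine every attribute — not a superkey.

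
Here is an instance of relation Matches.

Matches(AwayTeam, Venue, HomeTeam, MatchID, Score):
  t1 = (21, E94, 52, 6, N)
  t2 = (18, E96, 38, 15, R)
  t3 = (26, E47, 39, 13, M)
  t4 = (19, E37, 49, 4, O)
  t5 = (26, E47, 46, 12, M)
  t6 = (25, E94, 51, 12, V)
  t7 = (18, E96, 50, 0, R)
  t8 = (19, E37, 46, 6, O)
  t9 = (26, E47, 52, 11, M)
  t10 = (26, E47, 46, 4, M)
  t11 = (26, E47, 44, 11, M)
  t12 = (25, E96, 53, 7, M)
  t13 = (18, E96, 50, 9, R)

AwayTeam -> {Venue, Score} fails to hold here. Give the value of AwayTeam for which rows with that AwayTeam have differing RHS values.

25

AwayTeam=21: row 1 → {Venue,Score} = (E94, N) ✓
AwayTeam=18: rows 2, 7, 13 → {Venue,Score} = (E96, R), (E96, R), (E96, R) ✓
AwayTeam=26: rows 3, 5, 9, 10, 11 → {Venue,Score} = (E47, M), (E47, M), (E47, M), (E47, M), (E47, M) ✓
AwayTeam=19: rows 4, 8 → {Venue,Score} = (E37, O), (E37, O) ✓
AwayTeam=25: rows 6, 12 → {Venue,Score} takes values {(E94, V), (E96, M)} — violation
The only AwayTeam value with inconsistent RHS is AwayTeam=25.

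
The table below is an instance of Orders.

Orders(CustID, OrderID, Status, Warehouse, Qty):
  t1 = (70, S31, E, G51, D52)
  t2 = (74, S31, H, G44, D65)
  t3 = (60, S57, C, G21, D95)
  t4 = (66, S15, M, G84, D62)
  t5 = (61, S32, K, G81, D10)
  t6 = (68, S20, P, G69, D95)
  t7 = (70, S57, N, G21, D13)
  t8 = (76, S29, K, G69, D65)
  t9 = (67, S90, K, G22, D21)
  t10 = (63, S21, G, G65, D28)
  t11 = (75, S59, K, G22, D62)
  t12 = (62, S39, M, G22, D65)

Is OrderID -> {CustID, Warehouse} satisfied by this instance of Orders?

OrderID=S31: rows 1, 2 → {CustID,Warehouse} takes values {(70, G51), (74, G44)} — violation
OrderID=S57: rows 3, 7 → {CustID,Warehouse} takes values {(60, G21), (70, G21)} — violation
OrderID=S15: row 4 → {CustID,Warehouse} = (66, G84) ✓
OrderID=S32: row 5 → {CustID,Warehouse} = (61, G81) ✓
OrderID=S20: row 6 → {CustID,Warehouse} = (68, G69) ✓
OrderID=S29: row 8 → {CustID,Warehouse} = (76, G69) ✓
OrderID=S90: row 9 → {CustID,Warehouse} = (67, G22) ✓
OrderID=S21: row 10 → {CustID,Warehouse} = (63, G65) ✓
OrderID=S59: row 11 → {CustID,Warehouse} = (75, G22) ✓
OrderID=S39: row 12 → {CustID,Warehouse} = (62, G22) ✓
Two rows agree on OrderID but differ on {CustID, Warehouse}, so OrderID -> {CustID, Warehouse} does not hold.

No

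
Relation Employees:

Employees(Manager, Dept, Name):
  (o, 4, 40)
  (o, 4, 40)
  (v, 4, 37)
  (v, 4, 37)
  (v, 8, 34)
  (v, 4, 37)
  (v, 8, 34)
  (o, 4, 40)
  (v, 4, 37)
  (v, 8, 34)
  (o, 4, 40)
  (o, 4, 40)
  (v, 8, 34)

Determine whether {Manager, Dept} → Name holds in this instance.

(Manager=o, Dept=4): 5 rows → Name = 40, 40, 40, 40, 40 ✓
(Manager=v, Dept=4): 4 rows → Name = 37, 37, 37, 37 ✓
(Manager=v, Dept=8): 4 rows → Name = 34, 34, 34, 34 ✓
Every {Manager, Dept} value is associated with a single Name value, so {Manager, Dept} → Name holds.

Yes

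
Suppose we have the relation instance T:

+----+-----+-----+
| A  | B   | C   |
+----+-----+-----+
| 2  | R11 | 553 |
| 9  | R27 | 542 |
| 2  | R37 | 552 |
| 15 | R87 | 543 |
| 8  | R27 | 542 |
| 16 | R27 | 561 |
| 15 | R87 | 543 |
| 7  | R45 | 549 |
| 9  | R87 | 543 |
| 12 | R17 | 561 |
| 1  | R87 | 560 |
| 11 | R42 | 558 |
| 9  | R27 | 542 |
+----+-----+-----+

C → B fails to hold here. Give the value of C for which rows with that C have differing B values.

561

C=553: 1 row → B = R11 ✓
C=542: 3 rows → B = R27, R27, R27 ✓
C=552: 1 row → B = R37 ✓
C=543: 3 rows → B = R87, R87, R87 ✓
C=561: 2 rows → B takes values {R27, R17} — violation
C=549: 1 row → B = R45 ✓
C=560: 1 row → B = R87 ✓
C=558: 1 row → B = R42 ✓
The only C value with inconsistent B is C=561.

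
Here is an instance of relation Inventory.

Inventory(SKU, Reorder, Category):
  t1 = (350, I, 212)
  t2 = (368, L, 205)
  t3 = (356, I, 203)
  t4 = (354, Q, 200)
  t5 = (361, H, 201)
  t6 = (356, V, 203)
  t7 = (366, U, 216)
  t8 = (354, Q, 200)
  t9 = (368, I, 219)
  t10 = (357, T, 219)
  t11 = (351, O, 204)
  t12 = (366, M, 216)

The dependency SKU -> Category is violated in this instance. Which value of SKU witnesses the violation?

368

SKU=350: row 1 → Category = 212 ✓
SKU=368: rows 2, 9 → Category takes values {205, 219} — violation
SKU=356: rows 3, 6 → Category = 203, 203 ✓
SKU=354: rows 4, 8 → Category = 200, 200 ✓
SKU=361: row 5 → Category = 201 ✓
SKU=366: rows 7, 12 → Category = 216, 216 ✓
SKU=357: row 10 → Category = 219 ✓
SKU=351: row 11 → Category = 204 ✓
The only SKU value with inconsistent Category is SKU=368.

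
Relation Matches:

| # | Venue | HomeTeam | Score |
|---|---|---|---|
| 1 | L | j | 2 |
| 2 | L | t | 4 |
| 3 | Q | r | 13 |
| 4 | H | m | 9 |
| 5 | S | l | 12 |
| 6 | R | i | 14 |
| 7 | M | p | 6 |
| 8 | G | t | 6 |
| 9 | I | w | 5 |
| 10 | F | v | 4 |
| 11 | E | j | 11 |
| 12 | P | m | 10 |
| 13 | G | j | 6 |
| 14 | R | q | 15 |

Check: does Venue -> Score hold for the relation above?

No

Venue=L: rows 1, 2 → Score takes values {2, 4} — violation
Venue=Q: row 3 → Score = 13 ✓
Venue=H: row 4 → Score = 9 ✓
Venue=S: row 5 → Score = 12 ✓
Venue=R: rows 6, 14 → Score takes values {14, 15} — violation
Venue=M: row 7 → Score = 6 ✓
Venue=G: rows 8, 13 → Score = 6, 6 ✓
Venue=I: row 9 → Score = 5 ✓
Venue=F: row 10 → Score = 4 ✓
Venue=E: row 11 → Score = 11 ✓
Venue=P: row 12 → Score = 10 ✓
Two rows agree on Venue but differ on Score, so Venue -> Score does not hold.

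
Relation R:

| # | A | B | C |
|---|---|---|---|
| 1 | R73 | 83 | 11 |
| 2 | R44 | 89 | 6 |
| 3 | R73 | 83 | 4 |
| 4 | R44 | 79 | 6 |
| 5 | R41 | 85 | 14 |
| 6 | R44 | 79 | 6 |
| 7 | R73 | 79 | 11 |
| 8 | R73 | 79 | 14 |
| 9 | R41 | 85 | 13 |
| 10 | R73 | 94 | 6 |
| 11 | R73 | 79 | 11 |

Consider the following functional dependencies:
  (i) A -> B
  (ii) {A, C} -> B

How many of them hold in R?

(i) A -> B: A=R73: rows 1, 3, 7, 8, 10, 11 → B takes values {83, 79, 94} — violation; A=R44: rows 2, 4, 6 → B takes values {89, 79} — violation — fails.
(ii) {A, C} -> B: (A=R73, C=11): rows 1, 7, 11 → B takes values {83, 79} — violation; (A=R44, C=6): rows 2, 4, 6 → B takes values {89, 79} — violation — fails.
None of the 2 dependencies hold.

0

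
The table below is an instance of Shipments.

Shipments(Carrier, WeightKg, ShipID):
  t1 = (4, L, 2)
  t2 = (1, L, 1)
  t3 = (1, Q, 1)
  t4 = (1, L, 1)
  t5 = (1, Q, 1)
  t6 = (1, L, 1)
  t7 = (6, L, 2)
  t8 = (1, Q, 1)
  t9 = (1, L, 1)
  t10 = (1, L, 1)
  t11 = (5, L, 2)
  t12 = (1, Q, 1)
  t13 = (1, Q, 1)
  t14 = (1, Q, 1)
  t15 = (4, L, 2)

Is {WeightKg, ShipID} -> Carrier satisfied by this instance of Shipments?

(WeightKg=L, ShipID=2): rows 1, 7, 11, 15 → Carrier takes values {4, 6, 5} — violation
(WeightKg=L, ShipID=1): rows 2, 4, 6, 9, 10 → Carrier = 1, 1, 1, 1, 1 ✓
(WeightKg=Q, ShipID=1): rows 3, 5, 8, 12, 13, 14 → Carrier = 1, 1, 1, 1, 1, 1 ✓
Two rows agree on {WeightKg, ShipID} but differ on Carrier, so {WeightKg, ShipID} -> Carrier does not hold.

No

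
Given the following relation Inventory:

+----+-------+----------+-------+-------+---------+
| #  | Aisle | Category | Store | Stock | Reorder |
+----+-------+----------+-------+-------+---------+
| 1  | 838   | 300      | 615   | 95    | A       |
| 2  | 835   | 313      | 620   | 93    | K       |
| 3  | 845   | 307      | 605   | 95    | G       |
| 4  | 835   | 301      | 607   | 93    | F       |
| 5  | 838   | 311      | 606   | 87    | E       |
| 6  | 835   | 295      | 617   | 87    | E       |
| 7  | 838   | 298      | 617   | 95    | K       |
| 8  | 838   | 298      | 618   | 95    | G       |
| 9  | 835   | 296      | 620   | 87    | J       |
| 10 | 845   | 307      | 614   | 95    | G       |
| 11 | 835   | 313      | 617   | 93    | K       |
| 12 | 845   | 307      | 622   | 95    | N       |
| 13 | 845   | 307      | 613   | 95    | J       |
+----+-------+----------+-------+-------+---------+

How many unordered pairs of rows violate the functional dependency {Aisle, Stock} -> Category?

5

(Aisle=838, Stock=95): violating pairs (1,7), (1,8) — 2 pairs.
(Aisle=835, Stock=93): violating pairs (2,4), (4,11) — 2 pairs.
(Aisle=845, Stock=95): all 4 rows agree on Category — 0 pairs.
(Aisle=835, Stock=87): violating pairs (6,9) — 1 pair.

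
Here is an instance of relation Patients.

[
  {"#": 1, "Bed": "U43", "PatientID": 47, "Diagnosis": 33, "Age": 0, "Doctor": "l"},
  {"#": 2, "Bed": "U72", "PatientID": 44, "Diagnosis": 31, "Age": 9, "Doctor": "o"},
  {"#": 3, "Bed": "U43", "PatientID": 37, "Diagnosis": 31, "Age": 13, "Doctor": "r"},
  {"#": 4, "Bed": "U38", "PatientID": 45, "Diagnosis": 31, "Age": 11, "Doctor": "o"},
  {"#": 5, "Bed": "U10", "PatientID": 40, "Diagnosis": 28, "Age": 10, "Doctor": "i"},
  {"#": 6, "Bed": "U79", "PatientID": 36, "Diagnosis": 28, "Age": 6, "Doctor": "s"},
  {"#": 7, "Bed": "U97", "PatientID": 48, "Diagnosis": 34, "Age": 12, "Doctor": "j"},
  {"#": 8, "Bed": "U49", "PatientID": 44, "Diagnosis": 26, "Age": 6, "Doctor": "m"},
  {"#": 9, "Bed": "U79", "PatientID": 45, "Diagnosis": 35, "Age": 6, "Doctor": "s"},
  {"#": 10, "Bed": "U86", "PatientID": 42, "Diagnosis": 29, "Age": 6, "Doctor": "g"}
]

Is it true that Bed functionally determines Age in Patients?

No

Bed=U43: rows 1, 3 → Age takes values {0, 13} — violation
Bed=U72: row 2 → Age = 9 ✓
Bed=U38: row 4 → Age = 11 ✓
Bed=U10: row 5 → Age = 10 ✓
Bed=U79: rows 6, 9 → Age = 6, 6 ✓
Bed=U97: row 7 → Age = 12 ✓
Bed=U49: row 8 → Age = 6 ✓
Bed=U86: row 10 → Age = 6 ✓
Two rows agree on Bed but differ on Age, so Bed -> Age does not hold.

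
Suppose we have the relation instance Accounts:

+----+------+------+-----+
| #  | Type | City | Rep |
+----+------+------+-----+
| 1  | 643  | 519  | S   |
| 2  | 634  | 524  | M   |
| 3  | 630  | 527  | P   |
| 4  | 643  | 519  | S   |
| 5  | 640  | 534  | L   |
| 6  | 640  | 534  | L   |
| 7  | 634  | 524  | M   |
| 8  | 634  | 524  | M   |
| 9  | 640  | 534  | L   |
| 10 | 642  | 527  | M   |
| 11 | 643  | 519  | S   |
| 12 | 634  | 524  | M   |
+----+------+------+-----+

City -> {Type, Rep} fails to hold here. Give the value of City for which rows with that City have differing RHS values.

527

City=519: rows 1, 4, 11 → {Type,Rep} = (643, S), (643, S), (643, S) ✓
City=524: rows 2, 7, 8, 12 → {Type,Rep} = (634, M), (634, M), (634, M), (634, M) ✓
City=527: rows 3, 10 → {Type,Rep} takes values {(630, P), (642, M)} — violation
City=534: rows 5, 6, 9 → {Type,Rep} = (640, L), (640, L), (640, L) ✓
The only City value with inconsistent RHS is City=527.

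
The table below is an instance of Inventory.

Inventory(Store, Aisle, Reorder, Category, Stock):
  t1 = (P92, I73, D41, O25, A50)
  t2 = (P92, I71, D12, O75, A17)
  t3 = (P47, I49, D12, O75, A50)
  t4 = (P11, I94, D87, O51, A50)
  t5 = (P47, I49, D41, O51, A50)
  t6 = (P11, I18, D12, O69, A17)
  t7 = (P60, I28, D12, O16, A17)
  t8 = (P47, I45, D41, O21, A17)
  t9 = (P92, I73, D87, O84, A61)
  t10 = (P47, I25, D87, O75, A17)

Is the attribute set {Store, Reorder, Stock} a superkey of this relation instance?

All 10 rows have distinct {Store, Reorder, Stock} values, so {Store, Reorder, Stock} → (all attributes) holds and {Store, Reorder, Stock} is a superkey.

Yes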